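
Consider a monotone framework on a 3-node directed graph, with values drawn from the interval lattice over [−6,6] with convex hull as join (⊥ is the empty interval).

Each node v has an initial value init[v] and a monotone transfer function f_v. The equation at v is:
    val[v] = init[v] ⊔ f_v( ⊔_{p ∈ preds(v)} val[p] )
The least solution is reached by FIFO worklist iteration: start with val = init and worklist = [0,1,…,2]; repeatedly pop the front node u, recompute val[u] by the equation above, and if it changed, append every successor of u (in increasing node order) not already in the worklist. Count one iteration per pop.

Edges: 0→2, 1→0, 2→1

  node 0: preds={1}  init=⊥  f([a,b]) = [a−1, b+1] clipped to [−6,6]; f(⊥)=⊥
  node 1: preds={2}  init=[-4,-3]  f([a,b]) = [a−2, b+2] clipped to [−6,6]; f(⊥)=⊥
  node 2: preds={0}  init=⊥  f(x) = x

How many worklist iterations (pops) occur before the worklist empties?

Worklist (13 pops):
  #1 pop 0: in=[-4,-3] → [-5,-2] (was ⊥); enqueue []
  #2 pop 1: in=⊥ → [-4,-3] (no change)
  #3 pop 2: in=[-5,-2] → [-5,-2] (was ⊥); enqueue [1]
  #4 pop 1: in=[-5,-2] → [-6,0] (was [-4,-3]); enqueue [0]
  #5 pop 0: in=[-6,0] → [-6,1] (was [-5,-2]); enqueue [2]
  #6 pop 2: in=[-6,1] → [-6,1] (was [-5,-2]); enqueue [1]
  #7 pop 1: in=[-6,1] → [-6,3] (was [-6,0]); enqueue [0]
  #8 pop 0: in=[-6,3] → [-6,4] (was [-6,1]); enqueue [2]
  #9 pop 2: in=[-6,4] → [-6,4] (was [-6,1]); enqueue [1]
  #10 pop 1: in=[-6,4] → [-6,6] (was [-6,3]); enqueue [0]
  #11 pop 0: in=[-6,6] → [-6,6] (was [-6,4]); enqueue [2]
  #12 pop 2: in=[-6,6] → [-6,6] (was [-6,4]); enqueue [1]
  #13 pop 1: in=[-6,6] → [-6,6] (no change)

Fixpoint:
  val[0] = [-6,6]
  val[1] = [-6,6]
  val[2] = [-6,6]

13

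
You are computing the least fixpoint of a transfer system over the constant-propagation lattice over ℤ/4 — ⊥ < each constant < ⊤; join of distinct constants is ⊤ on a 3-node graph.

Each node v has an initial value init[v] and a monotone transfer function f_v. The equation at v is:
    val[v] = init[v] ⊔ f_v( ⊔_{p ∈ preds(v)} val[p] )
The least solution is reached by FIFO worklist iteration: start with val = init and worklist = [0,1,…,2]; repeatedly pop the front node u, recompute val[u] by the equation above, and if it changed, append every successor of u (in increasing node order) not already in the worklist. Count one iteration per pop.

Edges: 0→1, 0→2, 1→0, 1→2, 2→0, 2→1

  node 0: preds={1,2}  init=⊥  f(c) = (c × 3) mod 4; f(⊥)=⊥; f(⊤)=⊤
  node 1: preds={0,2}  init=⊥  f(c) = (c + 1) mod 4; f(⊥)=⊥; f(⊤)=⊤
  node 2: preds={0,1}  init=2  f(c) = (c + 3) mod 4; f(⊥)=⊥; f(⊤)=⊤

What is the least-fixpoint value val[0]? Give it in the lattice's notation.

Worklist (7 pops):
  #1 pop 0: in=2 → 2 (was ⊥); enqueue []
  #2 pop 1: in=2 → 3 (was ⊥); enqueue [0]
  #3 pop 2: in=⊤ → ⊤ (was 2); enqueue [1]
  #4 pop 0: in=⊤ → ⊤ (was 2); enqueue [2]
  #5 pop 1: in=⊤ → ⊤ (was 3); enqueue [0]
  #6 pop 2: in=⊤ → ⊤ (no change)
  #7 pop 0: in=⊤ → ⊤ (no change)

Fixpoint:
  val[0] = ⊤
  val[1] = ⊤
  val[2] = ⊤

⊤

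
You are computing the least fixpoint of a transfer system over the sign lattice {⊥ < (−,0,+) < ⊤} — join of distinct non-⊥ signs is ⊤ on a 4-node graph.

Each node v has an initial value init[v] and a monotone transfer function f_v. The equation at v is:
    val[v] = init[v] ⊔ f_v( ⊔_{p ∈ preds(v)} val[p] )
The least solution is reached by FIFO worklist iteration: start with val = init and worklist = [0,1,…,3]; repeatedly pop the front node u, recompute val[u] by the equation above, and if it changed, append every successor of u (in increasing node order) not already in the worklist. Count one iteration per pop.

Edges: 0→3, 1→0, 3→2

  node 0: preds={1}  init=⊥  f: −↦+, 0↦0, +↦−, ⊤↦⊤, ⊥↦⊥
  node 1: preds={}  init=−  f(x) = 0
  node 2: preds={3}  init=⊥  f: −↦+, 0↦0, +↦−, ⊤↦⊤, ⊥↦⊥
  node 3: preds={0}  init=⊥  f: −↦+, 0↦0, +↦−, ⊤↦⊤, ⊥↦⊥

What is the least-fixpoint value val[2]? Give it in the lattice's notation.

⊤

Trace (8 dequeues):
  [1] u=0 | in − | out + | prev ⊥ | push {}
  [2] u=1 | in ⊥ | out ⊤ | prev − | push {0}
  [3] u=2 | in ⊥ | out ⊥ | ==
  [4] u=3 | in + | out − | prev ⊥ | push {2}
  [5] u=0 | in ⊤ | out ⊤ | prev + | push {3}
  [6] u=2 | in − | out + | prev ⊥ | push {}
  [7] u=3 | in ⊤ | out ⊤ | prev − | push {2}
  [8] u=2 | in ⊤ | out ⊤ | prev + | push {}

Converged values:
  [0] ⊤
  [1] ⊤
  [2] ⊤
  [3] ⊤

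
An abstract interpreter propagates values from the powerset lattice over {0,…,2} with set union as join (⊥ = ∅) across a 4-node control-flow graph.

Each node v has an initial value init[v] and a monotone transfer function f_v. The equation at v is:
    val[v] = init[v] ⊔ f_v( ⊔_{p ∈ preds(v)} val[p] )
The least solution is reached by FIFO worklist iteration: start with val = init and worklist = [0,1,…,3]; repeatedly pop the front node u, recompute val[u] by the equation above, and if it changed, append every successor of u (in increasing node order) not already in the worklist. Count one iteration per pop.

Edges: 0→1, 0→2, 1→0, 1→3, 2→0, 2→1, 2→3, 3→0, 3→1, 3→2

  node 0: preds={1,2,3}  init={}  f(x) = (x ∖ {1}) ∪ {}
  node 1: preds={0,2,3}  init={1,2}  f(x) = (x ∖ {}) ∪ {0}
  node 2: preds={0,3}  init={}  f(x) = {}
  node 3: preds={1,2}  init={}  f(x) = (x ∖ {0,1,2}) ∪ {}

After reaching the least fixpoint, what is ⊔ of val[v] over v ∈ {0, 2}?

{0,2}

Worklist (7 pops):
  #1 pop 0: in={1,2} → {2} (was {}); enqueue []
  #2 pop 1: in={2} → {0,1,2} (was {1,2}); enqueue [0]
  #3 pop 2: in={2} → {} (no change)
  #4 pop 3: in={0,1,2} → {} (no change)
  #5 pop 0: in={0,1,2} → {0,2} (was {2}); enqueue [1,2]
  #6 pop 1: in={0,2} → {0,1,2} (no change)
  #7 pop 2: in={0,2} → {} (no change)

Fixpoint:
  val[0] = {0,2}
  val[1] = {0,1,2}
  val[2] = {}
  val[3] = {}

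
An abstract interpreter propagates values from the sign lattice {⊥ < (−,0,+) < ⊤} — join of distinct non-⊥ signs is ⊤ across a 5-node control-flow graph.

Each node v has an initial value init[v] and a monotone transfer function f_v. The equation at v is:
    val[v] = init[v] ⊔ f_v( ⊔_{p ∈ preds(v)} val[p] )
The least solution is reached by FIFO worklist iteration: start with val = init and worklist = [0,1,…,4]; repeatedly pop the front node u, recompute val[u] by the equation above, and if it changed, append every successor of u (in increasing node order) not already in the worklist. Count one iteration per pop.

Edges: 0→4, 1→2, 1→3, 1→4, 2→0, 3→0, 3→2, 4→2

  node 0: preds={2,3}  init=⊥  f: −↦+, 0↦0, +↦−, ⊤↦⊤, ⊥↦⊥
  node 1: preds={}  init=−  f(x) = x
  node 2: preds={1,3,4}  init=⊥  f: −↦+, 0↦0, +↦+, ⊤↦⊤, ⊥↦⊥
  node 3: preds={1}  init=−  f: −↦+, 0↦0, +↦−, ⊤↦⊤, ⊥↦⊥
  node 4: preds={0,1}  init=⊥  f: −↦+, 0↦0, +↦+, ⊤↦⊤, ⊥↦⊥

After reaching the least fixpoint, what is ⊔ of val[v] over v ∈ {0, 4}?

Iteration log — 9 steps:
  step 1. node 0  ⊔preds=−  new=+  old=⊥  +wl: 
  step 2. node 1  ⊔preds=⊥  new=−  stable
  step 3. node 2  ⊔preds=−  new=+  old=⊥  +wl: 0
  step 4. node 3  ⊔preds=−  new=⊤  old=−  +wl: 2
  step 5. node 4  ⊔preds=⊤  new=⊤  old=⊥  +wl: 
  step 6. node 0  ⊔preds=⊤  new=⊤  old=+  +wl: 4
  step 7. node 2  ⊔preds=⊤  new=⊤  old=+  +wl: 0
  step 8. node 4  ⊔preds=⊤  new=⊤  stable
  step 9. node 0  ⊔preds=⊤  new=⊤  stable

Least fixpoint reached:
  node 0: ⊤
  node 1: −
  node 2: ⊤
  node 3: ⊤
  node 4: ⊤

⊤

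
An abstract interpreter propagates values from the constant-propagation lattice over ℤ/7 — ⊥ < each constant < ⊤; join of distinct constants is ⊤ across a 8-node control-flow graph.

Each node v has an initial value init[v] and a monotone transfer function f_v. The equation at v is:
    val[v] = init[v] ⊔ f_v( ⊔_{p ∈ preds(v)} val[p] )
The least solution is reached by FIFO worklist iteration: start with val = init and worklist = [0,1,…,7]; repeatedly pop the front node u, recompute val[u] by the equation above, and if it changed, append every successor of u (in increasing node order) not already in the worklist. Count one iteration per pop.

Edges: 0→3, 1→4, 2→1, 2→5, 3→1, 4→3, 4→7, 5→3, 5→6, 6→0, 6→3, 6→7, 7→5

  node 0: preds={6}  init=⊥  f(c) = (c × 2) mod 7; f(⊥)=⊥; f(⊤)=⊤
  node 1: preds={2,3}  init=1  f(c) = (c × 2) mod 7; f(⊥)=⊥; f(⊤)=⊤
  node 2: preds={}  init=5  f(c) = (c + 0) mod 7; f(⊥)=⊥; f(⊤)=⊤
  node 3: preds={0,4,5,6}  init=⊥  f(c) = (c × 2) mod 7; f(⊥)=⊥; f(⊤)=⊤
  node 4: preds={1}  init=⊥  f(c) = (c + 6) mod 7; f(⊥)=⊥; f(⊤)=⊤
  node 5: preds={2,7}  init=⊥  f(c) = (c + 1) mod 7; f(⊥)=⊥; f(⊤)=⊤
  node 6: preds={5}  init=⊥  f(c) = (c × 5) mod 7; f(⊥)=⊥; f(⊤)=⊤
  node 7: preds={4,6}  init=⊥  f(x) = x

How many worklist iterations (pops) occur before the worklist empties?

Iteration log — 17 steps:
  step 1. node 0  ⊔preds=⊥  new=⊥  stable
  step 2. node 1  ⊔preds=5  new=⊤  old=1  +wl: 
  step 3. node 2  ⊔preds=⊥  new=5  stable
  step 4. node 3  ⊔preds=⊥  new=⊥  stable
  step 5. node 4  ⊔preds=⊤  new=⊤  old=⊥  +wl: 3
  step 6. node 5  ⊔preds=5  new=6  old=⊥  +wl: 
  step 7. node 6  ⊔preds=6  new=2  old=⊥  +wl: 0
  step 8. node 7  ⊔preds=⊤  new=⊤  old=⊥  +wl: 5
  step 9. node 3  ⊔preds=⊤  new=⊤  old=⊥  +wl: 1
  step 10. node 0  ⊔preds=2  new=4  old=⊥  +wl: 3
  step 11. node 5  ⊔preds=⊤  new=⊤  old=6  +wl: 6
  step 12. node 1  ⊔preds=⊤  new=⊤  stable
  step 13. node 3  ⊔preds=⊤  new=⊤  stable
  step 14. node 6  ⊔preds=⊤  new=⊤  old=2  +wl: 0,3,7
  step 15. node 0  ⊔preds=⊤  new=⊤  old=4  +wl: 
  step 16. node 3  ⊔preds=⊤  new=⊤  stable
  step 17. node 7  ⊔preds=⊤  new=⊤  stable

Least fixpoint reached:
  node 0: ⊤
  node 1: ⊤
  node 2: 5
  node 3: ⊤
  node 4: ⊤
  node 5: ⊤
  node 6: ⊤
  node 7: ⊤

17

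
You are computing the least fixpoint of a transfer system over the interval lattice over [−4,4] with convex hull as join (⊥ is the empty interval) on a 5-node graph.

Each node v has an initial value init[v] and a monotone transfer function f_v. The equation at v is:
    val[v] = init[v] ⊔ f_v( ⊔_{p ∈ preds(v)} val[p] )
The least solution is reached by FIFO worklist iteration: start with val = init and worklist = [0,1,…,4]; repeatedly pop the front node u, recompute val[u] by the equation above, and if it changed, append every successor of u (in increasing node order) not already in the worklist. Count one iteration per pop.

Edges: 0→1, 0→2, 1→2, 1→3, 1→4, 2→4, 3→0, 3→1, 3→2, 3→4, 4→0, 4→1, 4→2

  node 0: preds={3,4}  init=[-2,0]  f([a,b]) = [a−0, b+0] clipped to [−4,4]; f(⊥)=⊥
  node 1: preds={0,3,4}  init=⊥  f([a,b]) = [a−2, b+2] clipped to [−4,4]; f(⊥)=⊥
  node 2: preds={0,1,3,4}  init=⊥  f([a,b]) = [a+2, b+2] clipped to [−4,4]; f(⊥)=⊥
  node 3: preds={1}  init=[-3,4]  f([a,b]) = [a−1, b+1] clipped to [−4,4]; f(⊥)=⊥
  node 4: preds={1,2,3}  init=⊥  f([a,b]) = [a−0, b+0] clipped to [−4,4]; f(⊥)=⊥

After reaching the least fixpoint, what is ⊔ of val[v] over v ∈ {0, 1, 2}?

[-4,4]

Trace (8 dequeues):
  [1] u=0 | in [-3,4] | out [-3,4] | prev [-2,0] | push {}
  [2] u=1 | in [-3,4] | out [-4,4] | prev ⊥ | push {}
  [3] u=2 | in [-4,4] | out [-2,4] | prev ⊥ | push {}
  [4] u=3 | in [-4,4] | out [-4,4] | prev [-3,4] | push {0,1,2}
  [5] u=4 | in [-4,4] | out [-4,4] | prev ⊥ | push {}
  [6] u=0 | in [-4,4] | out [-4,4] | prev [-3,4] | push {}
  [7] u=1 | in [-4,4] | out [-4,4] | ==
  [8] u=2 | in [-4,4] | out [-2,4] | ==

Converged values:
  [0] [-4,4]
  [1] [-4,4]
  [2] [-2,4]
  [3] [-4,4]
  [4] [-4,4]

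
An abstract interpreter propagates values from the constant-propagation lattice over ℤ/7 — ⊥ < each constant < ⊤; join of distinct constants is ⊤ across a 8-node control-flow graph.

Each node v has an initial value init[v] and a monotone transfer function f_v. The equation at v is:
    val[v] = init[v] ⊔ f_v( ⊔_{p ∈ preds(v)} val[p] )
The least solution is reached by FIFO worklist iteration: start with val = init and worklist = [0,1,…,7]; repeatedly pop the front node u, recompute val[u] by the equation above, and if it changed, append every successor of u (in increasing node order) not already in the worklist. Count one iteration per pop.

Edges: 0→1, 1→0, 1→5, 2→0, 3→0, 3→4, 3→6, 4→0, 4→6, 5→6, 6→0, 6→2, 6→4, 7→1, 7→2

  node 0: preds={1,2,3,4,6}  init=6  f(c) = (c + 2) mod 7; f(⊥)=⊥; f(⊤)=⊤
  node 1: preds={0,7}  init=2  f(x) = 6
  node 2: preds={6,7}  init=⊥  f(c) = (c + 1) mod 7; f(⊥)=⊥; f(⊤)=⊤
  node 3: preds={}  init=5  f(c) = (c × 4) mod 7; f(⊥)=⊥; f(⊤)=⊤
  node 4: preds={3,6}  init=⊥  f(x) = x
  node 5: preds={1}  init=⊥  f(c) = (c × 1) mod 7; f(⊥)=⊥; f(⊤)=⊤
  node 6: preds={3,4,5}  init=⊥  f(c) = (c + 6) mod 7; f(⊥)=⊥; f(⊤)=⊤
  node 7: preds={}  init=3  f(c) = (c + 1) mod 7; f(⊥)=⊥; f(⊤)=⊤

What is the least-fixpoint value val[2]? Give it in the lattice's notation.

Iteration log — 13 steps:
  step 1. node 0  ⊔preds=⊤  new=⊤  old=6  +wl: 
  step 2. node 1  ⊔preds=⊤  new=⊤  old=2  +wl: 0
  step 3. node 2  ⊔preds=3  new=4  old=⊥  +wl: 
  step 4. node 3  ⊔preds=⊥  new=5  stable
  step 5. node 4  ⊔preds=5  new=5  old=⊥  +wl: 
  step 6. node 5  ⊔preds=⊤  new=⊤  old=⊥  +wl: 
  step 7. node 6  ⊔preds=⊤  new=⊤  old=⊥  +wl: 2,4
  step 8. node 7  ⊔preds=⊥  new=3  stable
  step 9. node 0  ⊔preds=⊤  new=⊤  stable
  step 10. node 2  ⊔preds=⊤  new=⊤  old=4  +wl: 0
  step 11. node 4  ⊔preds=⊤  new=⊤  old=5  +wl: 6
  step 12. node 0  ⊔preds=⊤  new=⊤  stable
  step 13. node 6  ⊔preds=⊤  new=⊤  stable

Least fixpoint reached:
  node 0: ⊤
  node 1: ⊤
  node 2: ⊤
  node 3: 5
  node 4: ⊤
  node 5: ⊤
  node 6: ⊤
  node 7: 3

⊤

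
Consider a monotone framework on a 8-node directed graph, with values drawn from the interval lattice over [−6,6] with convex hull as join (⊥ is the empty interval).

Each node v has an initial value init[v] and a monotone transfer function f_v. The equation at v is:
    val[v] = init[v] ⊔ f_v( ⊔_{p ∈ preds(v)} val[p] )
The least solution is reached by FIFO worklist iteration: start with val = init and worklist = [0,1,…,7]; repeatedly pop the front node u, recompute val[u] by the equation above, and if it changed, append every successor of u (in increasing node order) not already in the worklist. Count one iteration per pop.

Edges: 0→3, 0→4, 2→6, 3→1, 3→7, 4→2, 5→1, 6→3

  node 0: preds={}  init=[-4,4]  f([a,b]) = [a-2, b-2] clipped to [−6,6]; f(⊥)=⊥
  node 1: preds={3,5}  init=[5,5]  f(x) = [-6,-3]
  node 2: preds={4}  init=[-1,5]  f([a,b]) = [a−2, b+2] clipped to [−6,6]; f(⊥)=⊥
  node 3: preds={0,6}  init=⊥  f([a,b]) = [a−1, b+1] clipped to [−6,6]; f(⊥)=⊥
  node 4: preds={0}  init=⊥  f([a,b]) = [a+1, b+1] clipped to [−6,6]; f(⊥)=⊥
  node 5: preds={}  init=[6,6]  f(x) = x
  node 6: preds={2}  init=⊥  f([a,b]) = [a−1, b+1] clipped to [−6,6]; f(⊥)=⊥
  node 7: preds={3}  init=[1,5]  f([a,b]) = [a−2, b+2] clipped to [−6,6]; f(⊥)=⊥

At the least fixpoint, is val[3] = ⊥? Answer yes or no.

no

Iteration log — 17 steps:
  step 1. node 0  ⊔preds=⊥  new=[-4,4]  stable
  step 2. node 1  ⊔preds=[6,6]  new=[-6,5]  old=[5,5]  +wl: 
  step 3. node 2  ⊔preds=⊥  new=[-1,5]  stable
  step 4. node 3  ⊔preds=[-4,4]  new=[-5,5]  old=⊥  +wl: 1
  step 5. node 4  ⊔preds=[-4,4]  new=[-3,5]  old=⊥  +wl: 2
  step 6. node 5  ⊔preds=⊥  new=[6,6]  stable
  step 7. node 6  ⊔preds=[-1,5]  new=[-2,6]  old=⊥  +wl: 3
  step 8. node 7  ⊔preds=[-5,5]  new=[-6,6]  old=[1,5]  +wl: 
  step 9. node 1  ⊔preds=[-5,6]  new=[-6,5]  stable
  step 10. node 2  ⊔preds=[-3,5]  new=[-5,6]  old=[-1,5]  +wl: 6
  step 11. node 3  ⊔preds=[-4,6]  new=[-5,6]  old=[-5,5]  +wl: 1,7
  step 12. node 6  ⊔preds=[-5,6]  new=[-6,6]  old=[-2,6]  +wl: 3
  step 13. node 1  ⊔preds=[-5,6]  new=[-6,5]  stable
  step 14. node 7  ⊔preds=[-5,6]  new=[-6,6]  stable
  step 15. node 3  ⊔preds=[-6,6]  new=[-6,6]  old=[-5,6]  +wl: 1,7
  step 16. node 1  ⊔preds=[-6,6]  new=[-6,5]  stable
  step 17. node 7  ⊔preds=[-6,6]  new=[-6,6]  stable

Least fixpoint reached:
  node 0: [-4,4]
  node 1: [-6,5]
  node 2: [-5,6]
  node 3: [-6,6]
  node 4: [-3,5]
  node 5: [6,6]
  node 6: [-6,6]
  node 7: [-6,6]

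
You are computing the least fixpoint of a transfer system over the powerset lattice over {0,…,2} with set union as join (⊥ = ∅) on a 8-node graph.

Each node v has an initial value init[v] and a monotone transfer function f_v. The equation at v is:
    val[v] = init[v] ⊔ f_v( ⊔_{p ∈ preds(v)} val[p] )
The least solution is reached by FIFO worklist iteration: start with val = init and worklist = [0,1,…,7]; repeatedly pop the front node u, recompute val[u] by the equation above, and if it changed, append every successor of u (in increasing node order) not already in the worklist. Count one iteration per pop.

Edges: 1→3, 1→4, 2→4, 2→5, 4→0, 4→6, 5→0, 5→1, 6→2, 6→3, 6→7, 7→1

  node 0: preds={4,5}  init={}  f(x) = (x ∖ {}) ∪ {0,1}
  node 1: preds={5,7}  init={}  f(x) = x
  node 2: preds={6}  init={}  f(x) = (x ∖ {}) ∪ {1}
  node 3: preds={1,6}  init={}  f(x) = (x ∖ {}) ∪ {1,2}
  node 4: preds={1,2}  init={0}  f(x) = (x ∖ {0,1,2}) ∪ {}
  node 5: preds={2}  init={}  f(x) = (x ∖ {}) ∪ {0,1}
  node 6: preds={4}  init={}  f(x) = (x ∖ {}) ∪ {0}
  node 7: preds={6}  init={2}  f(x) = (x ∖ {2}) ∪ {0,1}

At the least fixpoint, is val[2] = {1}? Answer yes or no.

no

Worklist (14 pops):
  #1 pop 0: in={0} → {0,1} (was {}); enqueue []
  #2 pop 1: in={2} → {2} (was {}); enqueue []
  #3 pop 2: in={} → {1} (was {}); enqueue []
  #4 pop 3: in={2} → {1,2} (was {}); enqueue []
  #5 pop 4: in={1,2} → {0} (no change)
  #6 pop 5: in={1} → {0,1} (was {}); enqueue [0,1]
  #7 pop 6: in={0} → {0} (was {}); enqueue [2,3]
  #8 pop 7: in={0} → {0,1,2} (was {2}); enqueue []
  #9 pop 0: in={0,1} → {0,1} (no change)
  #10 pop 1: in={0,1,2} → {0,1,2} (was {2}); enqueue [4]
  #11 pop 2: in={0} → {0,1} (was {1}); enqueue [5]
  #12 pop 3: in={0,1,2} → {0,1,2} (was {1,2}); enqueue []
  #13 pop 4: in={0,1,2} → {0} (no change)
  #14 pop 5: in={0,1} → {0,1} (no change)

Fixpoint:
  val[0] = {0,1}
  val[1] = {0,1,2}
  val[2] = {0,1}
  val[3] = {0,1,2}
  val[4] = {0}
  val[5] = {0,1}
  val[6] = {0}
  val[7] = {0,1,2}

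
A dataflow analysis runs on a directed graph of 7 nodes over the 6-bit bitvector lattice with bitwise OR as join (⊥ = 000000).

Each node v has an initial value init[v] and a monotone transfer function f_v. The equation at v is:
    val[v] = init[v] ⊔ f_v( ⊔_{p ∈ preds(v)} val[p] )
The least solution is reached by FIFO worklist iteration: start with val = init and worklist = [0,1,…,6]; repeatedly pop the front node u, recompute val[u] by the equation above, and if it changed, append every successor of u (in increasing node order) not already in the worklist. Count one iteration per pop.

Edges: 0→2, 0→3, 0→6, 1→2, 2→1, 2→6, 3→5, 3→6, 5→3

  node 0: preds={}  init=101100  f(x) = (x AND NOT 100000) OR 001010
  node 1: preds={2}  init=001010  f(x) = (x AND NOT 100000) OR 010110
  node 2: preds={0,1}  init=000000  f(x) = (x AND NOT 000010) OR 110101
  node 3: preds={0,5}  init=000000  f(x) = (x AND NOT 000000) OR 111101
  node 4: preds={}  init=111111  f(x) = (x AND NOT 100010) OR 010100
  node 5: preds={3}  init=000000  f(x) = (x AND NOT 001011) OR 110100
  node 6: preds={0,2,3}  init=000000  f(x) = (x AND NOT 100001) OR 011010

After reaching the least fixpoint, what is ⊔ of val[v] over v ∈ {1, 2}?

Iteration log — 10 steps:
  step 1. node 0  ⊔preds=000000  new=101110  old=101100  +wl: 
  step 2. node 1  ⊔preds=000000  new=011110  old=001010  +wl: 
  step 3. node 2  ⊔preds=111110  new=111101  old=000000  +wl: 1
  step 4. node 3  ⊔preds=101110  new=111111  old=000000  +wl: 
  step 5. node 4  ⊔preds=000000  new=111111  stable
  step 6. node 5  ⊔preds=111111  new=110100  old=000000  +wl: 3
  step 7. node 6  ⊔preds=111111  new=011110  old=000000  +wl: 
  step 8. node 1  ⊔preds=111101  new=011111  old=011110  +wl: 2
  step 9. node 3  ⊔preds=111110  new=111111  stable
  step 10. node 2  ⊔preds=111111  new=111101  stable

Least fixpoint reached:
  node 0: 101110
  node 1: 011111
  node 2: 111101
  node 3: 111111
  node 4: 111111
  node 5: 110100
  node 6: 011110

111111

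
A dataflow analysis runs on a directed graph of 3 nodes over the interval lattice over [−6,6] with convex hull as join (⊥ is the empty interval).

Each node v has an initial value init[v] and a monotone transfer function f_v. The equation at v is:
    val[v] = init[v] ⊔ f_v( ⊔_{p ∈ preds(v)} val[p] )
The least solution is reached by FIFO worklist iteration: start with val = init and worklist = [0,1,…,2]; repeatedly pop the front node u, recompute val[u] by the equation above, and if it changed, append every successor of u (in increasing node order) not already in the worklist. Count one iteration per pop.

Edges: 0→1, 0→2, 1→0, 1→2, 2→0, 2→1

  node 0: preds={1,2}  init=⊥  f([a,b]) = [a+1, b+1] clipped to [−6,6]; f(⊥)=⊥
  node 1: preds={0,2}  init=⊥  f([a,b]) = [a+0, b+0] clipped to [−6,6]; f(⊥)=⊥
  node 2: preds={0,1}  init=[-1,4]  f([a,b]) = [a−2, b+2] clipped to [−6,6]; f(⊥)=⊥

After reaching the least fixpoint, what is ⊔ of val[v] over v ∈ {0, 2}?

Worklist (13 pops):
  #1 pop 0: in=[-1,4] → [0,5] (was ⊥); enqueue []
  #2 pop 1: in=[-1,5] → [-1,5] (was ⊥); enqueue [0]
  #3 pop 2: in=[-1,5] → [-3,6] (was [-1,4]); enqueue [1]
  #4 pop 0: in=[-3,6] → [-2,6] (was [0,5]); enqueue [2]
  #5 pop 1: in=[-3,6] → [-3,6] (was [-1,5]); enqueue [0]
  #6 pop 2: in=[-3,6] → [-5,6] (was [-3,6]); enqueue [1]
  #7 pop 0: in=[-5,6] → [-4,6] (was [-2,6]); enqueue [2]
  #8 pop 1: in=[-5,6] → [-5,6] (was [-3,6]); enqueue [0]
  #9 pop 2: in=[-5,6] → [-6,6] (was [-5,6]); enqueue [1]
  #10 pop 0: in=[-6,6] → [-5,6] (was [-4,6]); enqueue [2]
  #11 pop 1: in=[-6,6] → [-6,6] (was [-5,6]); enqueue [0]
  #12 pop 2: in=[-6,6] → [-6,6] (no change)
  #13 pop 0: in=[-6,6] → [-5,6] (no change)

Fixpoint:
  val[0] = [-5,6]
  val[1] = [-6,6]
  val[2] = [-6,6]

[-6,6]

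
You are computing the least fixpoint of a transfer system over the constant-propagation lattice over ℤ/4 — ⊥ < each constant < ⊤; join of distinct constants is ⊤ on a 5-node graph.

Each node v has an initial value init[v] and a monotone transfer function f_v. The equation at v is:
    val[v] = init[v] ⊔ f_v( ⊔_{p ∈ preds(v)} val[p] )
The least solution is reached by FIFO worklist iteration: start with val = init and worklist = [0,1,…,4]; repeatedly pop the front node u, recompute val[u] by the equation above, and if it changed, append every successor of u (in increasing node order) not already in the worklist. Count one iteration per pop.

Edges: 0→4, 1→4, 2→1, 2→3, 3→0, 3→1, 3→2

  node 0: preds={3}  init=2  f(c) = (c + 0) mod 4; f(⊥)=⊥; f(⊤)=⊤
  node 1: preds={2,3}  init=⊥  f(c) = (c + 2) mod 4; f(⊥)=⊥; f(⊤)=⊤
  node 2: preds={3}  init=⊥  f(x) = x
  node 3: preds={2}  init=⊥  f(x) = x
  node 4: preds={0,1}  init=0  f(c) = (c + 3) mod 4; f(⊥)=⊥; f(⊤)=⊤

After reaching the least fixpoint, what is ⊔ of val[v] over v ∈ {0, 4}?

⊤

Iteration log — 5 steps:
  step 1. node 0  ⊔preds=⊥  new=2  stable
  step 2. node 1  ⊔preds=⊥  new=⊥  stable
  step 3. node 2  ⊔preds=⊥  new=⊥  stable
  step 4. node 3  ⊔preds=⊥  new=⊥  stable
  step 5. node 4  ⊔preds=2  new=⊤  old=0  +wl: 

Least fixpoint reached:
  node 0: 2
  node 1: ⊥
  node 2: ⊥
  node 3: ⊥
  node 4: ⊤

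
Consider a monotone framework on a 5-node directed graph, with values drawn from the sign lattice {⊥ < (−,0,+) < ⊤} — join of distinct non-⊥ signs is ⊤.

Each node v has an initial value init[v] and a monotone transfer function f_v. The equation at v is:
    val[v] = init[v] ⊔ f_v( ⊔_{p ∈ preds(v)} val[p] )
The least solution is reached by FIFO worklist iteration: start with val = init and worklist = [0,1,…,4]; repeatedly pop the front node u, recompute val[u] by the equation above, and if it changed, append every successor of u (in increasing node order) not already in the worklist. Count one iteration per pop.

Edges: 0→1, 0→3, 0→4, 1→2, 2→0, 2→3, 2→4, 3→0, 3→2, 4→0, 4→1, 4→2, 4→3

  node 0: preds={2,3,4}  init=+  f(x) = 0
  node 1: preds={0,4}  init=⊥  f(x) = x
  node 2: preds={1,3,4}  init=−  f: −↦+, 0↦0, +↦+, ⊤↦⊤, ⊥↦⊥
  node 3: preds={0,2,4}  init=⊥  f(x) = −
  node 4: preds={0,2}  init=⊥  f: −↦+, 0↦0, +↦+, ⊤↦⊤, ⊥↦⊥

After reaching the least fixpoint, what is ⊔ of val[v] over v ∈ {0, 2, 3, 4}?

Iteration log — 9 steps:
  step 1. node 0  ⊔preds=−  new=⊤  old=+  +wl: 
  step 2. node 1  ⊔preds=⊤  new=⊤  old=⊥  +wl: 
  step 3. node 2  ⊔preds=⊤  new=⊤  old=−  +wl: 0
  step 4. node 3  ⊔preds=⊤  new=−  old=⊥  +wl: 2
  step 5. node 4  ⊔preds=⊤  new=⊤  old=⊥  +wl: 1,3
  step 6. node 0  ⊔preds=⊤  new=⊤  stable
  step 7. node 2  ⊔preds=⊤  new=⊤  stable
  step 8. node 1  ⊔preds=⊤  new=⊤  stable
  step 9. node 3  ⊔preds=⊤  new=−  stable

Least fixpoint reached:
  node 0: ⊤
  node 1: ⊤
  node 2: ⊤
  node 3: −
  node 4: ⊤

⊤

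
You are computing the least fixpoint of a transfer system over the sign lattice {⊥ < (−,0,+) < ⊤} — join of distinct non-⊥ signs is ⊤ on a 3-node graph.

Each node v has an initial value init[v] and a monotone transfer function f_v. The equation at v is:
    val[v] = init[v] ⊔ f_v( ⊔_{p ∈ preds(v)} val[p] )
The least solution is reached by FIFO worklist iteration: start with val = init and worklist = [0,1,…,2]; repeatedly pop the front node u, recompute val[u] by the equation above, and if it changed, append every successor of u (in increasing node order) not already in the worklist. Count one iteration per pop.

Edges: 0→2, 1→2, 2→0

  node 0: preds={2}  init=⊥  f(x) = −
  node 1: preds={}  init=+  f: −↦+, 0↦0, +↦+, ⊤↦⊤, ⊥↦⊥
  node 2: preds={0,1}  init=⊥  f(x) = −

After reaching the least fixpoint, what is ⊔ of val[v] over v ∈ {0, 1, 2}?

⊤

Trace (4 dequeues):
  [1] u=0 | in ⊥ | out − | prev ⊥ | push {}
  [2] u=1 | in ⊥ | out + | ==
  [3] u=2 | in ⊤ | out − | prev ⊥ | push {0}
  [4] u=0 | in − | out − | ==

Converged values:
  [0] −
  [1] +
  [2] −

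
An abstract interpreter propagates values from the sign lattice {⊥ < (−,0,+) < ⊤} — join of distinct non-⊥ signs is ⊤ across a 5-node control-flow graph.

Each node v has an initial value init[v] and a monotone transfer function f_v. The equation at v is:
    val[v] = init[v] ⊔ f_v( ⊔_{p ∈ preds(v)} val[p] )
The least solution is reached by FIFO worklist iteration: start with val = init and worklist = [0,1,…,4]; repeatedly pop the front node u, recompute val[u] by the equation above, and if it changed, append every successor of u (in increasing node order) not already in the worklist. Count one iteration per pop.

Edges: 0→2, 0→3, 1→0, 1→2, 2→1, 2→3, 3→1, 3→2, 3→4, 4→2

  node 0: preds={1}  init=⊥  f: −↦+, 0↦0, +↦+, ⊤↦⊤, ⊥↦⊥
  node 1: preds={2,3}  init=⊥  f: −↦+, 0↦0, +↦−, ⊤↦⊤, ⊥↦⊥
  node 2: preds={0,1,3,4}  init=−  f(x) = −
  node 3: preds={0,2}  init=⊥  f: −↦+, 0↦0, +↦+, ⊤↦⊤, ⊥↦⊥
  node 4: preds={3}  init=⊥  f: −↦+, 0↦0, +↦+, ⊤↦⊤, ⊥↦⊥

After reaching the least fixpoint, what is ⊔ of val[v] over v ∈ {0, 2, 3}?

Worklist (15 pops):
  #1 pop 0: in=⊥ → ⊥ (no change)
  #2 pop 1: in=− → + (was ⊥); enqueue [0]
  #3 pop 2: in=+ → − (no change)
  #4 pop 3: in=− → + (was ⊥); enqueue [1,2]
  #5 pop 4: in=+ → + (was ⊥); enqueue []
  #6 pop 0: in=+ → + (was ⊥); enqueue [3]
  #7 pop 1: in=⊤ → ⊤ (was +); enqueue [0]
  #8 pop 2: in=⊤ → − (no change)
  #9 pop 3: in=⊤ → ⊤ (was +); enqueue [1,2,4]
  #10 pop 0: in=⊤ → ⊤ (was +); enqueue [3]
  #11 pop 1: in=⊤ → ⊤ (no change)
  #12 pop 2: in=⊤ → − (no change)
  #13 pop 4: in=⊤ → ⊤ (was +); enqueue [2]
  #14 pop 3: in=⊤ → ⊤ (no change)
  #15 pop 2: in=⊤ → − (no change)

Fixpoint:
  val[0] = ⊤
  val[1] = ⊤
  val[2] = −
  val[3] = ⊤
  val[4] = ⊤

⊤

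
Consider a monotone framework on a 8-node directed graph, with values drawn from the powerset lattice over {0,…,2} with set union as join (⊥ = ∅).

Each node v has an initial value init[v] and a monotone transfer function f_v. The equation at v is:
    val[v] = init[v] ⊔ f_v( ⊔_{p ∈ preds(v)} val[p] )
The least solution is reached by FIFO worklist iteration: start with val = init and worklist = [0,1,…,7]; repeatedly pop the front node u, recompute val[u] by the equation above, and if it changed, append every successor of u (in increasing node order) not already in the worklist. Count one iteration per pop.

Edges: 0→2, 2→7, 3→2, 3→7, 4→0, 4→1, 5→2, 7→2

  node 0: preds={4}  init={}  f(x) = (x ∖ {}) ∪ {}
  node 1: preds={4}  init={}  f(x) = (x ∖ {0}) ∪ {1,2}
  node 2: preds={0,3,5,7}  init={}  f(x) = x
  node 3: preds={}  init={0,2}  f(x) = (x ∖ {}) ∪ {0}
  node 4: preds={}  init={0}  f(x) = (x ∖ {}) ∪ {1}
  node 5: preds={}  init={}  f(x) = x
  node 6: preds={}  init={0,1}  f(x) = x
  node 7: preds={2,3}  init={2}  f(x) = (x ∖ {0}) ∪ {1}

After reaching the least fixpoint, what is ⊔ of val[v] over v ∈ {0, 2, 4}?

{0,1,2}

Iteration log — 12 steps:
  step 1. node 0  ⊔preds={0}  new={0}  old={}  +wl: 
  step 2. node 1  ⊔preds={0}  new={1,2}  old={}  +wl: 
  step 3. node 2  ⊔preds={0,2}  new={0,2}  old={}  +wl: 
  step 4. node 3  ⊔preds={}  new={0,2}  stable
  step 5. node 4  ⊔preds={}  new={0,1}  old={0}  +wl: 0,1
  step 6. node 5  ⊔preds={}  new={}  stable
  step 7. node 6  ⊔preds={}  new={0,1}  stable
  step 8. node 7  ⊔preds={0,2}  new={1,2}  old={2}  +wl: 2
  step 9. node 0  ⊔preds={0,1}  new={0,1}  old={0}  +wl: 
  step 10. node 1  ⊔preds={0,1}  new={1,2}  stable
  step 11. node 2  ⊔preds={0,1,2}  new={0,1,2}  old={0,2}  +wl: 7
  step 12. node 7  ⊔preds={0,1,2}  new={1,2}  stable

Least fixpoint reached:
  node 0: {0,1}
  node 1: {1,2}
  node 2: {0,1,2}
  node 3: {0,2}
  node 4: {0,1}
  node 5: {}
  node 6: {0,1}
  node 7: {1,2}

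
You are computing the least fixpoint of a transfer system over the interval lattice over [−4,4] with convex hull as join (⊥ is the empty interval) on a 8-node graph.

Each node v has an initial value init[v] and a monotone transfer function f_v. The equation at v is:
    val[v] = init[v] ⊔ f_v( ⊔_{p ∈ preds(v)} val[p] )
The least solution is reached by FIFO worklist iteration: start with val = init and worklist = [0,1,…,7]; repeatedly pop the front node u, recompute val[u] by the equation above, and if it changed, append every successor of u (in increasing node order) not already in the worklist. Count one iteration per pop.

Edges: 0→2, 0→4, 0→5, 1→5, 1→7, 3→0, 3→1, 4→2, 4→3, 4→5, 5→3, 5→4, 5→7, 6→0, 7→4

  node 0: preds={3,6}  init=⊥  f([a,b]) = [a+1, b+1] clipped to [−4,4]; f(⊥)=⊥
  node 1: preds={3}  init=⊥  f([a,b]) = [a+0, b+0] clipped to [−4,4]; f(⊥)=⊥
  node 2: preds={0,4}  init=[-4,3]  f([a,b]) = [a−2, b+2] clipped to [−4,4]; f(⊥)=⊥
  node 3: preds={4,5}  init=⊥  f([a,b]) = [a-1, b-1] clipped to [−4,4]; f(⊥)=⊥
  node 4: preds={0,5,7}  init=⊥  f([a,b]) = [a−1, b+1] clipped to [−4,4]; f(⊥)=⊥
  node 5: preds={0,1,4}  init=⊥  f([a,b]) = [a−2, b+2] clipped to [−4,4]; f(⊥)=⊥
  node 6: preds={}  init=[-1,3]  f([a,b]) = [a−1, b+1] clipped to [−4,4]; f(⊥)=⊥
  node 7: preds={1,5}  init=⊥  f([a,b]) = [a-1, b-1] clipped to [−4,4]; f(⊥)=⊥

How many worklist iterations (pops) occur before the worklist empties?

19

Trace (19 dequeues):
  [1] u=0 | in [-1,3] | out [0,4] | prev ⊥ | push {}
  [2] u=1 | in ⊥ | out ⊥ | ==
  [3] u=2 | in [0,4] | out [-4,4] | prev [-4,3] | push {}
  [4] u=3 | in ⊥ | out ⊥ | ==
  [5] u=4 | in [0,4] | out [-1,4] | prev ⊥ | push {2,3}
  [6] u=5 | in [-1,4] | out [-3,4] | prev ⊥ | push {4}
  [7] u=6 | in ⊥ | out [-1,3] | ==
  [8] u=7 | in [-3,4] | out [-4,3] | prev ⊥ | push {}
  [9] u=2 | in [-1,4] | out [-4,4] | ==
  [10] u=3 | in [-3,4] | out [-4,3] | prev ⊥ | push {0,1}
  [11] u=4 | in [-4,4] | out [-4,4] | prev [-1,4] | push {2,3,5}
  [12] u=0 | in [-4,3] | out [-3,4] | prev [0,4] | push {4}
  [13] u=1 | in [-4,3] | out [-4,3] | prev ⊥ | push {7}
  [14] u=2 | in [-4,4] | out [-4,4] | ==
  [15] u=3 | in [-4,4] | out [-4,3] | ==
  [16] u=5 | in [-4,4] | out [-4,4] | prev [-3,4] | push {3}
  [17] u=4 | in [-4,4] | out [-4,4] | ==
  [18] u=7 | in [-4,4] | out [-4,3] | ==
  [19] u=3 | in [-4,4] | out [-4,3] | ==

Converged values:
  [0] [-3,4]
  [1] [-4,3]
  [2] [-4,4]
  [3] [-4,3]
  [4] [-4,4]
  [5] [-4,4]
  [6] [-1,3]
  [7] [-4,3]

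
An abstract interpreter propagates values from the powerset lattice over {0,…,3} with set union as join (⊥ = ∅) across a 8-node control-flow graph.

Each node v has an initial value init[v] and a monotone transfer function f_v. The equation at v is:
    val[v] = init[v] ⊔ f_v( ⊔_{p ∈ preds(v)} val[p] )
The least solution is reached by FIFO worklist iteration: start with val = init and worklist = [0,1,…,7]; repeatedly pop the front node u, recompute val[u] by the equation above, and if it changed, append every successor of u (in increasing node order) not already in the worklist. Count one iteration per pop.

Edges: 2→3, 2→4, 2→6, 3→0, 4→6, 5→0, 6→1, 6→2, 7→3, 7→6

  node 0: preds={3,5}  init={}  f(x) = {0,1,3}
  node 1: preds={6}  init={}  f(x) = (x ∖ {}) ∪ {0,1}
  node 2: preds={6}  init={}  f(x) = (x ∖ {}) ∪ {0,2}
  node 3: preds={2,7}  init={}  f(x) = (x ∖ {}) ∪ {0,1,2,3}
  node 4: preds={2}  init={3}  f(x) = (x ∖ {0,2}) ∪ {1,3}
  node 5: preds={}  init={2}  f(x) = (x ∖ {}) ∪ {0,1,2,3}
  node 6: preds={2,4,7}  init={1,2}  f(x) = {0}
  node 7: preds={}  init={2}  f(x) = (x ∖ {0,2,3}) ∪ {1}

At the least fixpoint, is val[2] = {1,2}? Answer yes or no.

Trace (13 dequeues):
  [1] u=0 | in {2} | out {0,1,3} | prev {} | push {}
  [2] u=1 | in {1,2} | out {0,1,2} | prev {} | push {}
  [3] u=2 | in {1,2} | out {0,1,2} | prev {} | push {}
  [4] u=3 | in {0,1,2} | out {0,1,2,3} | prev {} | push {0}
  [5] u=4 | in {0,1,2} | out {1,3} | prev {3} | push {}
  [6] u=5 | in {} | out {0,1,2,3} | prev {2} | push {}
  [7] u=6 | in {0,1,2,3} | out {0,1,2} | prev {1,2} | push {1,2}
  [8] u=7 | in {} | out {1,2} | prev {2} | push {3,6}
  [9] u=0 | in {0,1,2,3} | out {0,1,3} | ==
  [10] u=1 | in {0,1,2} | out {0,1,2} | ==
  [11] u=2 | in {0,1,2} | out {0,1,2} | ==
  [12] u=3 | in {0,1,2} | out {0,1,2,3} | ==
  [13] u=6 | in {0,1,2,3} | out {0,1,2} | ==

Converged values:
  [0] {0,1,3}
  [1] {0,1,2}
  [2] {0,1,2}
  [3] {0,1,2,3}
  [4] {1,3}
  [5] {0,1,2,3}
  [6] {0,1,2}
  [7] {1,2}

no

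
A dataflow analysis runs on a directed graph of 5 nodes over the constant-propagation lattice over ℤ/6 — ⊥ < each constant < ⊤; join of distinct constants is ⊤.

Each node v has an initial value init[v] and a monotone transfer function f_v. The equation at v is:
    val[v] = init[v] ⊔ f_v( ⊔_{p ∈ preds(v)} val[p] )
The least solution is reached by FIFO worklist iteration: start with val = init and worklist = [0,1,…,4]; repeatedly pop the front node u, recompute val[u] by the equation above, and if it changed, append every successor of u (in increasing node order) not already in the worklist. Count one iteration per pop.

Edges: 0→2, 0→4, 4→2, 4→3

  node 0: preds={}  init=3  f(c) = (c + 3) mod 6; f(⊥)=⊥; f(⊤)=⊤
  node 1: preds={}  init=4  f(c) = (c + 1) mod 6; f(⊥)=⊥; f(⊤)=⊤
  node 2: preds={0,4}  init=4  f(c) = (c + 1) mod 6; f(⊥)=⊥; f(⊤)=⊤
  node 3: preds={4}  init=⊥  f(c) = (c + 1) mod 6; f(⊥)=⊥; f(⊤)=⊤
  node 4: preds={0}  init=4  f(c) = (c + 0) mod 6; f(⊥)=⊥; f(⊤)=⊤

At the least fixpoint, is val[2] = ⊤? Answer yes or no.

yes

Worklist (7 pops):
  #1 pop 0: in=⊥ → 3 (no change)
  #2 pop 1: in=⊥ → 4 (no change)
  #3 pop 2: in=⊤ → ⊤ (was 4); enqueue []
  #4 pop 3: in=4 → 5 (was ⊥); enqueue []
  #5 pop 4: in=3 → ⊤ (was 4); enqueue [2,3]
  #6 pop 2: in=⊤ → ⊤ (no change)
  #7 pop 3: in=⊤ → ⊤ (was 5); enqueue []

Fixpoint:
  val[0] = 3
  val[1] = 4
  val[2] = ⊤
  val[3] = ⊤
  val[4] = ⊤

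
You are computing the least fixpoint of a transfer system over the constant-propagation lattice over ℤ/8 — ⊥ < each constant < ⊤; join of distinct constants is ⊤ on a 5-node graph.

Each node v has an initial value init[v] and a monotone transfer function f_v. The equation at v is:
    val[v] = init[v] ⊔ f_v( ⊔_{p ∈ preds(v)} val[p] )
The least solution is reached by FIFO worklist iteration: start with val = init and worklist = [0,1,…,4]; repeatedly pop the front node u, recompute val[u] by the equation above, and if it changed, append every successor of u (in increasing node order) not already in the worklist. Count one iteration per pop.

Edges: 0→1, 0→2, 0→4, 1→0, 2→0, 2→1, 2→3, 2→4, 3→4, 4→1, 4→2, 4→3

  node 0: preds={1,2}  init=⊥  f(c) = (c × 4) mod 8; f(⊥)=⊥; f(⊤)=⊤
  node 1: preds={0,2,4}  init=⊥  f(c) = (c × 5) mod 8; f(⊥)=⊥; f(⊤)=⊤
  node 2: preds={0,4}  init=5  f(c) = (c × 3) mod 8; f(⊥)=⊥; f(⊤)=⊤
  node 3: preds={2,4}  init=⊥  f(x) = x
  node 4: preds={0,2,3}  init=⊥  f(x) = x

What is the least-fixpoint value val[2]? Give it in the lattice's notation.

⊤

Trace (10 dequeues):
  [1] u=0 | in 5 | out 4 | prev ⊥ | push {}
  [2] u=1 | in ⊤ | out ⊤ | prev ⊥ | push {0}
  [3] u=2 | in 4 | out ⊤ | prev 5 | push {1}
  [4] u=3 | in ⊤ | out ⊤ | prev ⊥ | push {}
  [5] u=4 | in ⊤ | out ⊤ | prev ⊥ | push {2,3}
  [6] u=0 | in ⊤ | out ⊤ | prev 4 | push {4}
  [7] u=1 | in ⊤ | out ⊤ | ==
  [8] u=2 | in ⊤ | out ⊤ | ==
  [9] u=3 | in ⊤ | out ⊤ | ==
  [10] u=4 | in ⊤ | out ⊤ | ==

Converged values:
  [0] ⊤
  [1] ⊤
  [2] ⊤
  [3] ⊤
  [4] ⊤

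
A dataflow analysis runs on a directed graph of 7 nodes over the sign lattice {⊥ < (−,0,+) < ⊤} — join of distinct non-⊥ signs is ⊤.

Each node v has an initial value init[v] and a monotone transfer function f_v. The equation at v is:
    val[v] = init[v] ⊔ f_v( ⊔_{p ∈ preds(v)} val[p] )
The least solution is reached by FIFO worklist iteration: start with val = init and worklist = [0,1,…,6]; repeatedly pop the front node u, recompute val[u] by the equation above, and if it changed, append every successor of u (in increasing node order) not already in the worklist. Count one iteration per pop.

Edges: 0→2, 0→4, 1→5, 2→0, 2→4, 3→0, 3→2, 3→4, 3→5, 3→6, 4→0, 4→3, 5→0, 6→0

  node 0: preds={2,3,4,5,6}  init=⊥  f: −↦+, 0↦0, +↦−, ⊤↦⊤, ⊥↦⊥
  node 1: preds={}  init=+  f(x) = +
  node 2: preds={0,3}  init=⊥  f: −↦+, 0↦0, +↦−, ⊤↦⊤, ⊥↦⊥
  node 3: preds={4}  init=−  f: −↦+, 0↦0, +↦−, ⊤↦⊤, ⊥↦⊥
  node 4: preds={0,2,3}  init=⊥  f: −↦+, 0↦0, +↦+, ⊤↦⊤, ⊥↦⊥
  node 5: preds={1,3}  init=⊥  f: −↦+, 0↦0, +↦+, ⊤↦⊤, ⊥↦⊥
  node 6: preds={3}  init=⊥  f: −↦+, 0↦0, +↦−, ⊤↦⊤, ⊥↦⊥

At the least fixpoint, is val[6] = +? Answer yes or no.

Worklist (15 pops):
  #1 pop 0: in=− → + (was ⊥); enqueue []
  #2 pop 1: in=⊥ → + (no change)
  #3 pop 2: in=⊤ → ⊤ (was ⊥); enqueue [0]
  #4 pop 3: in=⊥ → − (no change)
  #5 pop 4: in=⊤ → ⊤ (was ⊥); enqueue [3]
  #6 pop 5: in=⊤ → ⊤ (was ⊥); enqueue []
  #7 pop 6: in=− → + (was ⊥); enqueue []
  #8 pop 0: in=⊤ → ⊤ (was +); enqueue [2,4]
  #9 pop 3: in=⊤ → ⊤ (was −); enqueue [0,5,6]
  #10 pop 2: in=⊤ → ⊤ (no change)
  #11 pop 4: in=⊤ → ⊤ (no change)
  #12 pop 0: in=⊤ → ⊤ (no change)
  #13 pop 5: in=⊤ → ⊤ (no change)
  #14 pop 6: in=⊤ → ⊤ (was +); enqueue [0]
  #15 pop 0: in=⊤ → ⊤ (no change)

Fixpoint:
  val[0] = ⊤
  val[1] = +
  val[2] = ⊤
  val[3] = ⊤
  val[4] = ⊤
  val[5] = ⊤
  val[6] = ⊤

no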